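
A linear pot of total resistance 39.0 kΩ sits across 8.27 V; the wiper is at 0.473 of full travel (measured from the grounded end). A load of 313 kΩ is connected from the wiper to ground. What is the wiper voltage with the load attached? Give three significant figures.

The wiper splits the pot into (1−α)R = 20.55 kΩ above and αR = 18.45 kΩ below.
Lower section ‖ load = 17.42 kΩ.
V_wiper = 8.27 × 17.42/(20.55 + 17.42) = 3.79 V.

V ≈ 3.79 V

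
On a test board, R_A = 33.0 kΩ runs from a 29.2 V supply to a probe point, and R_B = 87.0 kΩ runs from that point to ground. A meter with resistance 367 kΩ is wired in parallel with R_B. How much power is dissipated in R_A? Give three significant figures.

P ≈ 2.64 mW

Total resistance from the source is R_A + (R_B‖R_L) = 103.3 kΩ, so I = 29.2/103.3 kΩ = 0.2826 mA.
P = I²·R_A = (0.2826 mA)² × 33.0 kΩ = 2.64 mW.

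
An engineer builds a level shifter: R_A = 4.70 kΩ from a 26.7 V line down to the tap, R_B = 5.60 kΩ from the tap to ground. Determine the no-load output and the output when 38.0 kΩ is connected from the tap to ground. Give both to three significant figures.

Unloaded: 14.5 V; loaded: 13.6 V

Open-circuit: V = 26.7 × 5.60/(4.70 + 5.60) = 14.5 V.
With the load, R_B becomes R_B‖R_L = 4.881 kΩ, so V = 26.7 × 4.881/9.581 = 13.6 V.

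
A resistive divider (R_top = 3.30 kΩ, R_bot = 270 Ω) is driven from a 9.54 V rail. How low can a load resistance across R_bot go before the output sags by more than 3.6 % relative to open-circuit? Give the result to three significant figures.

Output resistance R_th = R_top‖R_bot = (3300 × 270)/3570 = 249.6 Ω.
The fractional drop is R_th/(R_th + R_L); requiring this ≤ 0.0360 gives R_L ≥ R_th(1/0.0360 − 1) = 249.6 × 26.78 = 6.68 kΩ.

R_L(min) ≈ 6.68 kΩ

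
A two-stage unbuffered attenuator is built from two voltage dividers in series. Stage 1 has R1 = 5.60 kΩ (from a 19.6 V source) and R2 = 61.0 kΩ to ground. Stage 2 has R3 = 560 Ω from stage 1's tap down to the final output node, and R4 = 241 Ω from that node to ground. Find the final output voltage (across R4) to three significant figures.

V_out ≈ 0.730 V

Stage 2 presents R3+R4 = 801.0 Ω as a load on stage 1's tap.
Stage 1's lower leg becomes R2‖(R3+R4) = 790.6 Ω, so V_mid = 19.6 × 790.6/6391 = 2.425 V.
Stage 2 is itself unloaded: V_out = V_mid × R4/(R3+R4) = 2.425 × 241/801.0 = 0.730 V.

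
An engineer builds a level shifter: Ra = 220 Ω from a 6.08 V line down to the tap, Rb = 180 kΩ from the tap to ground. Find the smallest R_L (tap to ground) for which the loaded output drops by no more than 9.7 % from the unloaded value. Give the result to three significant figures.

Output resistance R_th = Ra‖Rb = (220 × 180000)/180200 = 219.7 Ω.
The fractional drop is R_th/(R_th + R_L); requiring this ≤ 0.0970 gives R_L ≥ R_th(1/0.0970 − 1) = 219.7 × 9.309 = 2.05 kΩ.

R_L(min) ≈ 2.05 kΩ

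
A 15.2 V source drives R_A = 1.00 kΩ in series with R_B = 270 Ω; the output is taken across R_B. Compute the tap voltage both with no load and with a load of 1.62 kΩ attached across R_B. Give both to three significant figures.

Open-circuit: V = 15.2 × 270/(1000 + 270) = 3.23 V.
With the load, R_B becomes R_B‖R_L = 231.4 Ω, so V = 15.2 × 231.4/1231 = 2.86 V.

Unloaded: 3.23 V; loaded: 2.86 V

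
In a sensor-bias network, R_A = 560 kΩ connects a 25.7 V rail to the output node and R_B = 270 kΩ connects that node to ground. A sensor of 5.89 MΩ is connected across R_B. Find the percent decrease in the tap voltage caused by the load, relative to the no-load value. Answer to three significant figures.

The divider's output (Thévenin) resistance is R_A‖R_B = 182.2 kΩ.
Fractional drop under load = R_th/(R_th + R_L) = 182.2 / (182.2 + 5890) = 0.03000.
So the output falls by 3.00 %.

3.00 %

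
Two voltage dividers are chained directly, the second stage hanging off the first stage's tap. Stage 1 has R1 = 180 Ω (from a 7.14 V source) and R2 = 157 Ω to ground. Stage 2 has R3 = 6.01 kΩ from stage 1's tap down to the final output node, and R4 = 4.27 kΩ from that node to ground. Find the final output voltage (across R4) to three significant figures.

Stage 2 presents R3+R4 = 10280 Ω as a load on stage 1's tap.
Stage 1's lower leg becomes R2‖(R3+R4) = 154.6 Ω, so V_mid = 7.14 × 154.6/334.6 = 3.299 V.
Stage 2 is itself unloaded: V_out = V_mid × R4/(R3+R4) = 3.299 × 4270/10280 = 1.37 V.

V_out ≈ 1.37 V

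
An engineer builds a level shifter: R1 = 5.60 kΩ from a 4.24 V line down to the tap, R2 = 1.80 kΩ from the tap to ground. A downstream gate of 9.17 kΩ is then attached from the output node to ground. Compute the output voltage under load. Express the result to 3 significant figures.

The load sits in parallel with R2: R2‖R_L = (1.80 × 9.17) / (1.80 + 9.17) = 1.505 kΩ.
V_out = 4.24 × 1.505 / (5.60 + 1.505) = 4.24 × 1.505/7.105 = 0.898 V.
(Unloaded it would have been 1.03 V.)

V_out ≈ 0.898 V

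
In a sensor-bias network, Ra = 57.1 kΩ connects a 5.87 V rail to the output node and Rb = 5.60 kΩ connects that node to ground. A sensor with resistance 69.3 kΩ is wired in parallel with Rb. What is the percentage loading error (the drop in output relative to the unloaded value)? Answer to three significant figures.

6.85 %

The divider's output (Thévenin) resistance is Ra‖Rb = 5.100 kΩ.
Fractional drop under load = R_th/(R_th + R_L) = 5.100 / (5.100 + 69.3) = 0.06855.
So the output falls by 6.85 %.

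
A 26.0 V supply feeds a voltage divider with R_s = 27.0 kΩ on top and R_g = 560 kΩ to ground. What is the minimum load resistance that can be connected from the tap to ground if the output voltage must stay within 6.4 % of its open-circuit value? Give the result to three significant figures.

Output resistance R_th = R_s‖R_g = (27.0 × 560)/587.0 = 25.76 kΩ.
The fractional drop is R_th/(R_th + R_L); requiring this ≤ 0.0640 gives R_L ≥ R_th(1/0.0640 − 1) = 25.76 × 14.62 = 377 kΩ.

R_L(min) ≈ 377 kΩ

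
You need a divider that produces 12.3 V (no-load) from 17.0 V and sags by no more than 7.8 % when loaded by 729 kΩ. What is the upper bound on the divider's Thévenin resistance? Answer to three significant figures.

R_th ≤ 61.7 kΩ

Loading drop = R_th/(R_th + R_L) ≤ 0.0780, so R_th ≤ R_L · ε/(1−ε) = 729 kΩ × 0.0780/0.9220 = 61.7 kΩ.
(Any R1, R2 with R2/(R1+R2) = 0.724 and R1‖R2 ≤ 61.7 kΩ will meet the spec.)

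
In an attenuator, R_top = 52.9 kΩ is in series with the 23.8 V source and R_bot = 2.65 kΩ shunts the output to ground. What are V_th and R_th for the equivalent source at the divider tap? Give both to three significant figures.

V_th = 1.14 V, R_th = 2.52 kΩ

V_th is the open-circuit tap voltage: 23.8 × 2.65/(52.9 + 2.65) = 1.14 V.
With the supply zeroed, R_top and R_bot appear in parallel from the tap: R_th = R_top‖R_bot = (52.9 × 2.65)/55.55 = 2.52 kΩ.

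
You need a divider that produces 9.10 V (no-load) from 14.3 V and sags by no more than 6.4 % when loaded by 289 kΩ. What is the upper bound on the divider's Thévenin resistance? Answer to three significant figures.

R_th ≤ 19.8 kΩ

Loading drop = R_th/(R_th + R_L) ≤ 0.0640, so R_th ≤ R_L · ε/(1−ε) = 289 kΩ × 0.0640/0.9360 = 19.8 kΩ.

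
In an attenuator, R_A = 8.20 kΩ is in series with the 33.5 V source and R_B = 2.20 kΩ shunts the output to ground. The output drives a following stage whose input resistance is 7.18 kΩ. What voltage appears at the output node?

V_out ≈ 5.71 V

The load sits in parallel with R_B: R_B‖R_L = (2.20 × 7.18) / (2.20 + 7.18) = 1.684 kΩ.
V_out = 33.5 × 1.684 / (8.20 + 1.684) = 33.5 × 1.684/9.884 = 5.71 V.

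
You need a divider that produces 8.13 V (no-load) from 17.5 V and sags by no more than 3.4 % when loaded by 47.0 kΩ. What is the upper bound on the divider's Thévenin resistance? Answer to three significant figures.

Loading drop = R_th/(R_th + R_L) ≤ 0.0340, so R_th ≤ R_L · ε/(1−ε) = 47.0 kΩ × 0.0340/0.9660 = 1.65 kΩ.
(Any R1, R2 with R2/(R1+R2) = 0.465 and R1‖R2 ≤ 1.65 kΩ will meet the spec.)

R_th ≤ 1.65 kΩ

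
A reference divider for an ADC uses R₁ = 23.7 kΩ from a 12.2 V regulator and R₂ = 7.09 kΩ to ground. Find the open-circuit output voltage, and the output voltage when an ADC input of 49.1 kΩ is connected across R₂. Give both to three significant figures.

Open-circuit: V = 12.2 × 7.09/(23.7 + 7.09) = 2.81 V.
With the load, R₂ becomes R₂‖R_L = 6.195 kΩ, so V = 12.2 × 6.195/29.90 = 2.53 V.

Unloaded: 2.81 V; loaded: 2.53 V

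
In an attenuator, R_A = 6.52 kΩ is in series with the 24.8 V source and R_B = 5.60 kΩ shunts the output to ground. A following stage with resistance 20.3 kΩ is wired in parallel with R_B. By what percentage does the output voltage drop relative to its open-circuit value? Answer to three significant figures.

The divider's output (Thévenin) resistance is R_A‖R_B = 3.013 kΩ.
Fractional drop under load = R_th/(R_th + R_L) = 3.013 / (3.013 + 20.3) = 0.1292.
So the output falls by 12.9 %.

12.9 %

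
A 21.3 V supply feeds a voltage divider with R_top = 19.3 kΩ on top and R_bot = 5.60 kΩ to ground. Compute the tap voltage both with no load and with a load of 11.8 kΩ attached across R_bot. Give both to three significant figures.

Unloaded: 4.79 V; loaded: 3.50 V

Open-circuit: V = 21.3 × 5.60/(19.3 + 5.60) = 4.79 V.
With the load, R_bot becomes R_bot‖R_L = 3.798 kΩ, so V = 21.3 × 3.798/23.10 = 3.50 V.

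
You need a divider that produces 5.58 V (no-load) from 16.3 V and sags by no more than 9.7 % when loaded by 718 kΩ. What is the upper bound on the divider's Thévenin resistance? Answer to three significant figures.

R_th ≤ 77.1 kΩ

Loading drop = R_th/(R_th + R_L) ≤ 0.0970, so R_th ≤ R_L · ε/(1−ε) = 718 kΩ × 0.0970/0.9030 = 77.1 kΩ.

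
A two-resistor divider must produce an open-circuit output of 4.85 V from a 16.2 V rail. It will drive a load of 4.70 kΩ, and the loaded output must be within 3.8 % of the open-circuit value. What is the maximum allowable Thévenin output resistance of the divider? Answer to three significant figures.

R_th ≤ 186 Ω

Loading drop = R_th/(R_th + R_L) ≤ 0.0380, so R_th ≤ R_L · ε/(1−ε) = 4.70 kΩ × 0.0380/0.9620 = 186 Ω.
(Any R1, R2 with R2/(R1+R2) = 0.299 and R1‖R2 ≤ 186 Ω will meet the spec.)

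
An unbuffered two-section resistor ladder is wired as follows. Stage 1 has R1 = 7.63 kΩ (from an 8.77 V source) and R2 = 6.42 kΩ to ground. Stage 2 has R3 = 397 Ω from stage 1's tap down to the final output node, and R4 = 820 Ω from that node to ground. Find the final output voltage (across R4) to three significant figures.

Stage 2 presents R3+R4 = 1217 Ω as a load on stage 1's tap.
Stage 1's lower leg becomes R2‖(R3+R4) = 1023 Ω, so V_mid = 8.77 × 1023/8653 = 1.037 V.
Stage 2 is itself unloaded: V_out = V_mid × R4/(R3+R4) = 1.037 × 820/1217 = 0.699 V.

V_out ≈ 0.699 V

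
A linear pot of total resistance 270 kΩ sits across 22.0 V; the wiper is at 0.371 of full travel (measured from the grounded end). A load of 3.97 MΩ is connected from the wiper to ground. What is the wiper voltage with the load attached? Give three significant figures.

The wiper splits the pot into (1−α)R = 169.8 kΩ above and αR = 100.2 kΩ below.
Lower section ‖ load = 97.70 kΩ.
V_wiper = 22.0 × 97.70/(169.8 + 97.70) = 8.03 V.

V ≈ 8.03 V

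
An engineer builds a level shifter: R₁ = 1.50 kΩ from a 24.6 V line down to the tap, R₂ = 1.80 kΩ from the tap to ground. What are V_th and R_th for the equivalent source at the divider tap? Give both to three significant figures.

V_th = 13.4 V, R_th = 818 Ω

V_th is the open-circuit tap voltage: 24.6 × 1.80/(1.50 + 1.80) = 13.4 V.
With the supply zeroed, R₁ and R₂ appear in parallel from the tap: R_th = R₁‖R₂ = (1.50 × 1.80)/3.300 = 818 Ω.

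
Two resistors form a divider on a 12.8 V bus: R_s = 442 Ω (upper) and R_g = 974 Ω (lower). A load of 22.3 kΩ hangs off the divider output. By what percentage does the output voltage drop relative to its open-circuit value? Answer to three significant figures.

The divider's output (Thévenin) resistance is R_s‖R_g = 304.0 Ω.
Fractional drop under load = R_th/(R_th + R_L) = 304.0 / (304.0 + 22300) = 0.01345.
So the output falls by 1.35 %.

1.35 %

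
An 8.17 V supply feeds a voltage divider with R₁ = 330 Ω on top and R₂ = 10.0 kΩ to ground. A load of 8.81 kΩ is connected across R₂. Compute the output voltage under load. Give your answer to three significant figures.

V_out ≈ 7.63 V

The load sits in parallel with R₂: R₂‖R_L = (10000 × 8810) / (10000 + 8810) = 4684 Ω.
V_out = 8.17 × 4684 / (330 + 4684) = 8.17 × 4684/5014 = 7.63 V.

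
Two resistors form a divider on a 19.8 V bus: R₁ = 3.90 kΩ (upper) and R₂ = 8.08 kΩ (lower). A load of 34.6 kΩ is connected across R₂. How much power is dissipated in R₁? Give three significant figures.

P ≈ 14.0 mW

Total resistance from the source is R₁ + (R₂‖R_L) = 10.45 kΩ, so I = 19.8/10.45 kΩ = 1.895 mA.
P = I²·R₁ = (1.895 mA)² × 3.90 kΩ = 14.0 mW.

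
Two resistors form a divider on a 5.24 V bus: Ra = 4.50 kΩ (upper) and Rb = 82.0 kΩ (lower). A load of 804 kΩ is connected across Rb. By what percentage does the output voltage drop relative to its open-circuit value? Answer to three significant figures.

0.528 %

The divider's output (Thévenin) resistance is Ra‖Rb = 4.266 kΩ.
Fractional drop under load = R_th/(R_th + R_L) = 4.266 / (4.266 + 804) = 0.005278.
So the output falls by 0.528 %.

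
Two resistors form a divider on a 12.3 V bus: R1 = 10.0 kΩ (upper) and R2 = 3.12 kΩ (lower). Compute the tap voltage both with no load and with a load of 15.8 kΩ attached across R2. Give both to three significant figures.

Open-circuit: V = 12.3 × 3.12/(10.0 + 3.12) = 2.92 V.
With the load, R2 becomes R2‖R_L = 2.605 kΩ, so V = 12.3 × 2.605/12.61 = 2.54 V.

Unloaded: 2.92 V; loaded: 2.54 V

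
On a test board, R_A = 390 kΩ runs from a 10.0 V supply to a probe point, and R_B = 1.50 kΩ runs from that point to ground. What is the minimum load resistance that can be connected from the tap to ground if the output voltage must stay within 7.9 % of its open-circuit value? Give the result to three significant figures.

R_L(min) ≈ 17.4 kΩ

Output resistance R_th = R_A‖R_B = (390 × 1.50)/391.5 = 1.494 kΩ.
The fractional drop is R_th/(R_th + R_L); requiring this ≤ 0.0790 gives R_L ≥ R_th(1/0.0790 − 1) = 1.494 × 11.66 = 17.4 kΩ.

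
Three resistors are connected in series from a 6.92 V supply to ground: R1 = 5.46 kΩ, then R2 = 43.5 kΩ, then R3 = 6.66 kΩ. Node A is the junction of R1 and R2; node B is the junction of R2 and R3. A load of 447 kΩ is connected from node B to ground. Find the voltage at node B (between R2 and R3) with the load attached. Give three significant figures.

V ≈ 0.818 V

At node B, R3 is in parallel with the load: R3‖R_L = 6.562 kΩ.
Below node A the resistance is R2 + (R3‖R_L) = 50.06 kΩ, so V_A = 6.92 × 50.06/55.52 = 6.239 V.
Then V_B = V_A × (R3‖R_L)/(R2 + R3‖R_L) = 6.239 × 6.562/50.06 = 0.818 V.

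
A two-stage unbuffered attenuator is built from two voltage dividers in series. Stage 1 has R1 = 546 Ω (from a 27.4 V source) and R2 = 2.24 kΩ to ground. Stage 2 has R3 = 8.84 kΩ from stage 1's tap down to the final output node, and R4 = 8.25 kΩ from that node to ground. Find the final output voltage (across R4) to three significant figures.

V_out ≈ 10.4 V

Stage 2 presents R3+R4 = 17090 Ω as a load on stage 1's tap.
Stage 1's lower leg becomes R2‖(R3+R4) = 1980 Ω, so V_mid = 27.4 × 1980/2526 = 21.48 V.
Stage 2 is itself unloaded: V_out = V_mid × R4/(R3+R4) = 21.48 × 8250/17090 = 10.4 V.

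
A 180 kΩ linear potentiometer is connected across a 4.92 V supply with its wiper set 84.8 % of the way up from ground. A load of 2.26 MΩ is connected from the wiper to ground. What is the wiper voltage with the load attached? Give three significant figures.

V ≈ 4.13 V

The wiper splits the pot into (1−α)R = 27.36 kΩ above and αR = 152.6 kΩ below.
Lower section ‖ load = 143.0 kΩ.
V_wiper = 4.92 × 143.0/(27.36 + 143.0) = 4.13 V.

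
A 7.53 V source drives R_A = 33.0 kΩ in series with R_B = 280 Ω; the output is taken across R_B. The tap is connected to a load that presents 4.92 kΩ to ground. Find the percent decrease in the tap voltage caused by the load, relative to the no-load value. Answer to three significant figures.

5.34 %

The divider's output (Thévenin) resistance is R_A‖R_B = 277.6 Ω.
Fractional drop under load = R_th/(R_th + R_L) = 277.6 / (277.6 + 4920) = 0.05342.
So the output falls by 5.34 %.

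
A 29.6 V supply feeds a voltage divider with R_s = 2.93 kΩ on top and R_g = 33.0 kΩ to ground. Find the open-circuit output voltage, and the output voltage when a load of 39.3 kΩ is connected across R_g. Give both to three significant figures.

Open-circuit: V = 29.6 × 33.0/(2.93 + 33.0) = 27.2 V.
With the load, R_g becomes R_g‖R_L = 17.94 kΩ, so V = 29.6 × 17.94/20.87 = 25.4 V.

Unloaded: 27.2 V; loaded: 25.4 V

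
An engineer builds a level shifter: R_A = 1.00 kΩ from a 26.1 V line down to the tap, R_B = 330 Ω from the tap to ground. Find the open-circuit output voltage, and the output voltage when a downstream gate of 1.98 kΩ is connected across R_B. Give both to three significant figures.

Unloaded: 6.48 V; loaded: 5.75 V

Open-circuit: V = 26.1 × 330/(1000 + 330) = 6.48 V.
With the load, R_B becomes R_B‖R_L = 282.9 Ω, so V = 26.1 × 282.9/1283 = 5.75 V.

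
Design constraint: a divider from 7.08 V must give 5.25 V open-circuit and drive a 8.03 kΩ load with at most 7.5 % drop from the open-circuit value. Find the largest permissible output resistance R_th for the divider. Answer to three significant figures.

Loading drop = R_th/(R_th + R_L) ≤ 0.0750, so R_th ≤ R_L · ε/(1−ε) = 8.03 kΩ × 0.0750/0.9250 = 651 Ω.

R_th ≤ 651 Ω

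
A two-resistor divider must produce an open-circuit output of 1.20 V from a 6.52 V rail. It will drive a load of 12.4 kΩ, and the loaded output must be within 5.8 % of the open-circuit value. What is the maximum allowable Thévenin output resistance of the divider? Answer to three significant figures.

R_th ≤ 763 Ω

Loading drop = R_th/(R_th + R_L) ≤ 0.0580, so R_th ≤ R_L · ε/(1−ε) = 12.4 kΩ × 0.0580/0.9420 = 763 Ω.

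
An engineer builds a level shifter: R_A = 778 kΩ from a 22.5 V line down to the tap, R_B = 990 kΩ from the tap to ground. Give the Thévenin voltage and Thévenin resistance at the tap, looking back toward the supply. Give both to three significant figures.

V_th is the open-circuit tap voltage: 22.5 × 990/(778 + 990) = 12.6 V.
With the supply zeroed, R_A and R_B appear in parallel from the tap: R_th = R_A‖R_B = (778 × 990)/1768 = 436 kΩ.

V_th = 12.6 V, R_th = 436 kΩ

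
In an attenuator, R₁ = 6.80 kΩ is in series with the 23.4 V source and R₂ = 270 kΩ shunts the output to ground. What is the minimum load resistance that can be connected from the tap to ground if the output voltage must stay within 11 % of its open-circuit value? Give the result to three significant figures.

R_L(min) ≈ 53.7 kΩ

Output resistance R_th = R₁‖R₂ = (6.80 × 270)/276.8 = 6.633 kΩ.
The fractional drop is R_th/(R_th + R_L); requiring this ≤ 0.110 gives R_L ≥ R_th(1/0.110 − 1) = 6.633 × 8.091 = 53.7 kΩ.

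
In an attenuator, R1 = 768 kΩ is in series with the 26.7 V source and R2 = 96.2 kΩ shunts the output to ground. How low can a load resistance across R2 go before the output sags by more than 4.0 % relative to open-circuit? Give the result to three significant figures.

Output resistance R_th = R1‖R2 = (768 × 96.2)/864.2 = 85.49 kΩ.
The fractional drop is R_th/(R_th + R_L); requiring this ≤ 0.0400 gives R_L ≥ R_th(1/0.0400 − 1) = 85.49 × 24.00 = 2.05 MΩ.

R_L(min) ≈ 2.05 MΩ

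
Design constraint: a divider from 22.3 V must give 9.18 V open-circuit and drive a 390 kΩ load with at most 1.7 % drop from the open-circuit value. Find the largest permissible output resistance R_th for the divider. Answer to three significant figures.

Loading drop = R_th/(R_th + R_L) ≤ 0.0170, so R_th ≤ R_L · ε/(1−ε) = 390 kΩ × 0.0170/0.9830 = 6.74 kΩ.

R_th ≤ 6.74 kΩ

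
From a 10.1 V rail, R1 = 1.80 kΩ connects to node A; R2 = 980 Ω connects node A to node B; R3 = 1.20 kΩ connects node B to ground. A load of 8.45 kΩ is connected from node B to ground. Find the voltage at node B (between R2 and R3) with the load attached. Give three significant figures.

V ≈ 2.77 V

At node B, R3 is in parallel with the load: R3‖R_L = 1051 Ω.
Below node A the resistance is R2 + (R3‖R_L) = 2031 Ω, so V_A = 10.1 × 2031/3831 = 5.354 V.
Then V_B = V_A × (R3‖R_L)/(R2 + R3‖R_L) = 5.354 × 1051/2031 = 2.77 V.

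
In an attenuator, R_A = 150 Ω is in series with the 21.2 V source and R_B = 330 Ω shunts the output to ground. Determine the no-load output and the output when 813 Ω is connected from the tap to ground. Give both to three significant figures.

Unloaded: 14.6 V; loaded: 12.9 V

Open-circuit: V = 21.2 × 330/(150 + 330) = 14.6 V.
With the load, R_B becomes R_B‖R_L = 234.7 Ω, so V = 21.2 × 234.7/384.7 = 12.9 V.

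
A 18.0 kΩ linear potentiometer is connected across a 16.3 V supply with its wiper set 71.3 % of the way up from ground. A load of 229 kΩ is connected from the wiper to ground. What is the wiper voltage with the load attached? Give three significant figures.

V ≈ 11.4 V

The wiper splits the pot into (1−α)R = 5.166 kΩ above and αR = 12.83 kΩ below.
Lower section ‖ load = 12.15 kΩ.
V_wiper = 16.3 × 12.15/(5.166 + 12.15) = 11.4 V.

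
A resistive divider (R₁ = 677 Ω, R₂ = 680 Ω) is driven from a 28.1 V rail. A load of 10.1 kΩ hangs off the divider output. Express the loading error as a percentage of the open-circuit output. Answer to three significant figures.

The divider's output (Thévenin) resistance is R₁‖R₂ = 339.2 Ω.
Fractional drop under load = R_th/(R_th + R_L) = 339.2 / (339.2 + 10100) = 0.03250.
So the output falls by 3.25 %.

3.25 %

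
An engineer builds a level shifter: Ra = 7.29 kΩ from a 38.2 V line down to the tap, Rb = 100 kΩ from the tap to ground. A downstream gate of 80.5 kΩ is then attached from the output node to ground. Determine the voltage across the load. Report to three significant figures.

V_out ≈ 32.8 V

The load sits in parallel with Rb: Rb‖R_L = (100 × 80.5) / (100 + 80.5) = 44.60 kΩ.
V_out = 38.2 × 44.60 / (7.29 + 44.60) = 38.2 × 44.60/51.89 = 32.8 V.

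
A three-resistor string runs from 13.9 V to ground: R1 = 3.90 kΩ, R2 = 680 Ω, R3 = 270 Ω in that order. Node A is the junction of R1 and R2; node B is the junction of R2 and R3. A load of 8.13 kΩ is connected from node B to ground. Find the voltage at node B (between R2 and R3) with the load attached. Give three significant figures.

V ≈ 0.750 V

At node B, R3 is in parallel with the load: R3‖R_L = 261.3 Ω.
Below node A the resistance is R2 + (R3‖R_L) = 941.3 Ω, so V_A = 13.9 × 941.3/4841 = 2.703 V.
Then V_B = V_A × (R3‖R_L)/(R2 + R3‖R_L) = 2.703 × 261.3/941.3 = 0.750 V.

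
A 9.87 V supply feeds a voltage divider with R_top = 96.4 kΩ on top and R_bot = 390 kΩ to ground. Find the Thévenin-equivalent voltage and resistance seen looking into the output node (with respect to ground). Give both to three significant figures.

V_th is the open-circuit tap voltage: 9.87 × 390/(96.4 + 390) = 7.91 V.
With the supply zeroed, R_top and R_bot appear in parallel from the tap: R_th = R_top‖R_bot = (96.4 × 390)/486.4 = 77.3 kΩ.

V_th = 7.91 V, R_th = 77.3 kΩ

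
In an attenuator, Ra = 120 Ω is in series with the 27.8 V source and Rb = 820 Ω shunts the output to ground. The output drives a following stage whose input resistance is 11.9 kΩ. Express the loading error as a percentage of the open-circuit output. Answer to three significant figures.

The divider's output (Thévenin) resistance is Ra‖Rb = 104.7 Ω.
Fractional drop under load = R_th/(R_th + R_L) = 104.7 / (104.7 + 11900) = 0.008720.
So the output falls by 0.872 %.

0.872 %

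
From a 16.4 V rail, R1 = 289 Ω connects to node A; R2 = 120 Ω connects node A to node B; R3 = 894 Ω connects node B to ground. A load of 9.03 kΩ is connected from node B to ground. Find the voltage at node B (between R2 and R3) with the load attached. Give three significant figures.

At node B, R3 is in parallel with the load: R3‖R_L = 813.5 Ω.
Below node A the resistance is R2 + (R3‖R_L) = 933.5 Ω, so V_A = 16.4 × 933.5/1222 = 12.52 V.
Then V_B = V_A × (R3‖R_L)/(R2 + R3‖R_L) = 12.52 × 813.5/933.5 = 10.9 V.

V ≈ 10.9 V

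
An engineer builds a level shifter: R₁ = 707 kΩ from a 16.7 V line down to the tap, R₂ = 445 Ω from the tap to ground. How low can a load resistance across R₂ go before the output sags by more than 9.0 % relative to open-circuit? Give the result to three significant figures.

R_L(min) ≈ 4.50 kΩ

Output resistance R_th = R₁‖R₂ = (707000 × 445)/707400 = 444.7 Ω.
The fractional drop is R_th/(R_th + R_L); requiring this ≤ 0.0900 gives R_L ≥ R_th(1/0.0900 − 1) = 444.7 × 10.11 = 4.50 kΩ.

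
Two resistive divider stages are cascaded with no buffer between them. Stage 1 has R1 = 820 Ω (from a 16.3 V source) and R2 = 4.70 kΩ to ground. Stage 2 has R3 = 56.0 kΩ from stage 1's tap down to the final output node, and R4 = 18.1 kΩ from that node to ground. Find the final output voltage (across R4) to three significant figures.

Stage 2 presents R3+R4 = 74100 Ω as a load on stage 1's tap.
Stage 1's lower leg becomes R2‖(R3+R4) = 4420 Ω, so V_mid = 16.3 × 4420/5240 = 13.75 V.
Stage 2 is itself unloaded: V_out = V_mid × R4/(R3+R4) = 13.75 × 18100/74100 = 3.36 V.

V_out ≈ 3.36 V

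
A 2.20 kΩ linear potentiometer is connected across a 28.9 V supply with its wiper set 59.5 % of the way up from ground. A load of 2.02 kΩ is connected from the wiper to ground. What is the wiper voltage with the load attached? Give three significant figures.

The wiper splits the pot into (1−α)R = 891.0 Ω above and αR = 1309 Ω below.
Lower section ‖ load = 794.3 Ω.
V_wiper = 28.9 × 794.3/(891.0 + 794.3) = 13.6 V.

V ≈ 13.6 V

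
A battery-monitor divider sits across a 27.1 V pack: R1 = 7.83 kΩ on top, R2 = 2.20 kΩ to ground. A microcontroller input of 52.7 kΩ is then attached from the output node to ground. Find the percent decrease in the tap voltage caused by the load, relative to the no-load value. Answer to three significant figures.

3.16 %

The divider's output (Thévenin) resistance is R1‖R2 = 1.717 kΩ.
Fractional drop under load = R_th/(R_th + R_L) = 1.717 / (1.717 + 52.7) = 0.03156.
So the output falls by 3.16 %.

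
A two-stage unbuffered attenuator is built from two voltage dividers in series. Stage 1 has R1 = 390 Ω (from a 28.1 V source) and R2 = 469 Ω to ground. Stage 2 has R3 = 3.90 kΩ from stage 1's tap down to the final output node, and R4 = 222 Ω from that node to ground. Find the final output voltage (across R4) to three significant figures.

V_out ≈ 0.786 V

Stage 2 presents R3+R4 = 4122 Ω as a load on stage 1's tap.
Stage 1's lower leg becomes R2‖(R3+R4) = 421.1 Ω, so V_mid = 28.1 × 421.1/811.1 = 14.59 V.
Stage 2 is itself unloaded: V_out = V_mid × R4/(R3+R4) = 14.59 × 222/4122 = 0.786 V.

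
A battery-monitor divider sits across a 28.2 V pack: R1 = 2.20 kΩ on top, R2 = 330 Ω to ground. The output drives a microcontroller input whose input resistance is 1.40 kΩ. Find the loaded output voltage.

The load sits in parallel with R2: R2‖R_L = (330 × 1400) / (330 + 1400) = 267.1 Ω.
V_out = 28.2 × 267.1 / (2200 + 267.1) = 28.2 × 267.1/2467 = 3.05 V.
(Unloaded it would have been 3.68 V.)

V_out ≈ 3.05 V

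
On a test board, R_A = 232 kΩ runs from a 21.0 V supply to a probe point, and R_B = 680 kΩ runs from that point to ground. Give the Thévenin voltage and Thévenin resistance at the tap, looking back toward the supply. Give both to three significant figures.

V_th is the open-circuit tap voltage: 21.0 × 680/(232 + 680) = 15.7 V.
With the supply zeroed, R_A and R_B appear in parallel from the tap: R_th = R_A‖R_B = (232 × 680)/912.0 = 173 kΩ.

V_th = 15.7 V, R_th = 173 kΩ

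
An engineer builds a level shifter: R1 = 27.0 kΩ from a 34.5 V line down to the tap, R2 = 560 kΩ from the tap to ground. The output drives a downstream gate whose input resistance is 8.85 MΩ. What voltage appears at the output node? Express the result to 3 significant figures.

V_out ≈ 32.8 V

The load sits in parallel with R2: R2‖R_L = (560 × 8850) / (560 + 8850) = 526.7 kΩ.
V_out = 34.5 × 526.7 / (27.0 + 526.7) = 34.5 × 526.7/553.7 = 32.8 V.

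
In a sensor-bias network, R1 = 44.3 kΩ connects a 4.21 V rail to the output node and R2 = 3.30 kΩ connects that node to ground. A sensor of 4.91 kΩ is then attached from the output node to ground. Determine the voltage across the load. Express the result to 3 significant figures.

The load sits in parallel with R2: R2‖R_L = (3.30 × 4.91) / (3.30 + 4.91) = 1.974 kΩ.
V_out = 4.21 × 1.974 / (44.3 + 1.974) = 4.21 × 1.974/46.27 = 0.180 V.
(Unloaded it would have been 0.292 V.)

V_out ≈ 0.180 V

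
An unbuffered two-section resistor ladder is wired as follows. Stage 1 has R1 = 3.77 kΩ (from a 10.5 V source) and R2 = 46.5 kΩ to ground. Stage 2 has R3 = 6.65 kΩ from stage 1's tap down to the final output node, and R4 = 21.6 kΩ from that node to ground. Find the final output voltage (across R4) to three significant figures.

Stage 2 presents R3+R4 = 28.25 kΩ as a load on stage 1's tap.
Stage 1's lower leg becomes R2‖(R3+R4) = 17.57 kΩ, so V_mid = 10.5 × 17.57/21.34 = 8.645 V.
Stage 2 is itself unloaded: V_out = V_mid × R4/(R3+R4) = 8.645 × 21.6/28.25 = 6.61 V.

V_out ≈ 6.61 V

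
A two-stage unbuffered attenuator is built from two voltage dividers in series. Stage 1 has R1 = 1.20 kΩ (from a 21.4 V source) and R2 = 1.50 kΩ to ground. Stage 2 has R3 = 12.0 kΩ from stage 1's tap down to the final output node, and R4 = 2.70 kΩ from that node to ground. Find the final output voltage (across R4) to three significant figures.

Stage 2 presents R3+R4 = 14.70 kΩ as a load on stage 1's tap.
Stage 1's lower leg becomes R2‖(R3+R4) = 1.361 kΩ, so V_mid = 21.4 × 1.361/2.561 = 11.37 V.
Stage 2 is itself unloaded: V_out = V_mid × R4/(R3+R4) = 11.37 × 2.70/14.70 = 2.09 V.

V_out ≈ 2.09 V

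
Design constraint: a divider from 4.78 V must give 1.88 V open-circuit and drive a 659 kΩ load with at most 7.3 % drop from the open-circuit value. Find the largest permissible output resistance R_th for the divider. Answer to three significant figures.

R_th ≤ 51.9 kΩ

Loading drop = R_th/(R_th + R_L) ≤ 0.0730, so R_th ≤ R_L · ε/(1−ε) = 659 kΩ × 0.0730/0.9270 = 51.9 kΩ.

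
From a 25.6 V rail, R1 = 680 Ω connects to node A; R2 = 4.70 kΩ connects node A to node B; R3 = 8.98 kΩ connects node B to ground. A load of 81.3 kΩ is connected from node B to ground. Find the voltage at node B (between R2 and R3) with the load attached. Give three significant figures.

At node B, R3 is in parallel with the load: R3‖R_L = 8087 Ω.
Below node A the resistance is R2 + (R3‖R_L) = 12790 Ω, so V_A = 25.6 × 12790/13470 = 24.31 V.
Then V_B = V_A × (R3‖R_L)/(R2 + R3‖R_L) = 24.31 × 8087/12790 = 15.4 V.

V ≈ 15.4 V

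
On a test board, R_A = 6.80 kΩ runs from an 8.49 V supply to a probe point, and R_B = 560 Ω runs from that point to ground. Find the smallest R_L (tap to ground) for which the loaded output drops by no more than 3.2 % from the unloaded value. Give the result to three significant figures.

Output resistance R_th = R_A‖R_B = (6800 × 560)/7360 = 517.4 Ω.
The fractional drop is R_th/(R_th + R_L); requiring this ≤ 0.0320 gives R_L ≥ R_th(1/0.0320 − 1) = 517.4 × 30.25 = 15.7 kΩ.

R_L(min) ≈ 15.7 kΩ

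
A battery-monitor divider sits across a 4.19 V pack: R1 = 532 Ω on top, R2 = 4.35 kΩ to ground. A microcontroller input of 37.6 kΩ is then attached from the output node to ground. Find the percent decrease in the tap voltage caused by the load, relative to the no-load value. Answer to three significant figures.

The divider's output (Thévenin) resistance is R1‖R2 = 474.0 Ω.
Fractional drop under load = R_th/(R_th + R_L) = 474.0 / (474.0 + 37600) = 0.01245.
So the output falls by 1.25 %.

1.25 %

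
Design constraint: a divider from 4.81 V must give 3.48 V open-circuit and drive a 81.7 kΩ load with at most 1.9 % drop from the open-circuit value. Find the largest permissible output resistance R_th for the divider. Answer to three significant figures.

Loading drop = R_th/(R_th + R_L) ≤ 0.0190, so R_th ≤ R_L · ε/(1−ε) = 81.7 kΩ × 0.0190/0.9810 = 1.58 kΩ.

R_th ≤ 1.58 kΩ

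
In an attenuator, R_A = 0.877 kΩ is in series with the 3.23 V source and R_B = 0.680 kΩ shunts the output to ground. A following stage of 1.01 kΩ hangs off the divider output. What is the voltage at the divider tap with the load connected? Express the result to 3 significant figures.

V_out ≈ 1.02 V

The load sits in parallel with R_B: R_B‖R_L = (680 × 1010) / (680 + 1010) = 406.4 Ω.
V_out = 3.23 × 406.4 / (877 + 406.4) = 3.23 × 406.4/1283 = 1.02 V.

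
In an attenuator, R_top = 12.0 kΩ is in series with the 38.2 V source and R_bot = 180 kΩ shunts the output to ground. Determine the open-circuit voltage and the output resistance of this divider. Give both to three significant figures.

V_th is the open-circuit tap voltage: 38.2 × 180/(12.0 + 180) = 35.8 V.
With the supply zeroed, R_top and R_bot appear in parallel from the tap: R_th = R_top‖R_bot = (12.0 × 180)/192.0 = 11.2 kΩ.

V_th = 35.8 V, R_th = 11.2 kΩ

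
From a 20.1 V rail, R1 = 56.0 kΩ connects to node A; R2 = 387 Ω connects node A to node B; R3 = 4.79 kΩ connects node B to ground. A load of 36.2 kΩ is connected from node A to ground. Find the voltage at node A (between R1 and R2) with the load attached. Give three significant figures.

Below node A the series string R2+R3 = 5177 Ω sits in parallel with the 36200 Ω load: 4529 Ω.
V_A = 20.1 × 4529/(56000 + 4529) = 1.50 V.

V ≈ 1.50 V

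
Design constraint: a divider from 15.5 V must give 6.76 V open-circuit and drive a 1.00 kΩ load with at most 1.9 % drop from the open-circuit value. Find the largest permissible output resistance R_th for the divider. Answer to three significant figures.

R_th ≤ 19.4 Ω

Loading drop = R_th/(R_th + R_L) ≤ 0.0190, so R_th ≤ R_L · ε/(1−ε) = 1.00 kΩ × 0.0190/0.9810 = 19.4 Ω.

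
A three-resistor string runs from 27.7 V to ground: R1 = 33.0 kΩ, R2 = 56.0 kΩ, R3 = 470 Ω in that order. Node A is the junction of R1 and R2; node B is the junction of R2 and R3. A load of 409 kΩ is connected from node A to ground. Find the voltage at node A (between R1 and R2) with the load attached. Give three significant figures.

Below node A the series string R2+R3 = 56470 Ω sits in parallel with the 409000 Ω load: 49620 Ω.
V_A = 27.7 × 49620/(33000 + 49620) = 16.6 V.

V ≈ 16.6 V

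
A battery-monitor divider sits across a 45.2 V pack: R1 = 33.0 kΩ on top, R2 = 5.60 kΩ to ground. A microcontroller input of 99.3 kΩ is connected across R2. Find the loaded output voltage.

V_out ≈ 6.26 V

The load sits in parallel with R2: R2‖R_L = (5.60 × 99.3) / (5.60 + 99.3) = 5.301 kΩ.
V_out = 45.2 × 5.301 / (33.0 + 5.301) = 45.2 × 5.301/38.30 = 6.26 V.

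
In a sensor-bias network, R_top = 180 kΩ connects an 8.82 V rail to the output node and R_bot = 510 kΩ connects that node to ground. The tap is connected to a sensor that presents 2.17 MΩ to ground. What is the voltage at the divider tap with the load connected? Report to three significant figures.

The load sits in parallel with R_bot: R_bot‖R_L = (510 × 2170) / (510 + 2170) = 412.9 kΩ.
V_out = 8.82 × 412.9 / (180 + 412.9) = 8.82 × 412.9/592.9 = 6.14 V.

V_out ≈ 6.14 V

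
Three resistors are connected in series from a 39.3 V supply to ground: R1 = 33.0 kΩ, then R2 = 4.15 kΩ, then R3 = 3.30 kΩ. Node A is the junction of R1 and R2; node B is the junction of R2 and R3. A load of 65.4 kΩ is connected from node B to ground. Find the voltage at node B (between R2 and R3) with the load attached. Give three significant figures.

At node B, R3 is in parallel with the load: R3‖R_L = 3.141 kΩ.
Below node A the resistance is R2 + (R3‖R_L) = 7.291 kΩ, so V_A = 39.3 × 7.291/40.29 = 7.112 V.
Then V_B = V_A × (R3‖R_L)/(R2 + R3‖R_L) = 7.112 × 3.141/7.291 = 3.06 V.

V ≈ 3.06 V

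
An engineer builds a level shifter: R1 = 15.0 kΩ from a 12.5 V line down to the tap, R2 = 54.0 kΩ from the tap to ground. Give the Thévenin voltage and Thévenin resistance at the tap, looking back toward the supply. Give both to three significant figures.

V_th = 9.78 V, R_th = 11.7 kΩ

V_th is the open-circuit tap voltage: 12.5 × 54.0/(15.0 + 54.0) = 9.78 V.
With the supply zeroed, R1 and R2 appear in parallel from the tap: R_th = R1‖R2 = (15.0 × 54.0)/69.00 = 11.7 kΩ.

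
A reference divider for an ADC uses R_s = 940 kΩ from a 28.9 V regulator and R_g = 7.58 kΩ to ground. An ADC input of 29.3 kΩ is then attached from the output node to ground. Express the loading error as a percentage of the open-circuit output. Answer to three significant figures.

The divider's output (Thévenin) resistance is R_s‖R_g = 7.519 kΩ.
Fractional drop under load = R_th/(R_th + R_L) = 7.519 / (7.519 + 29.3) = 0.2042.
So the output falls by 20.4 %.

20.4 %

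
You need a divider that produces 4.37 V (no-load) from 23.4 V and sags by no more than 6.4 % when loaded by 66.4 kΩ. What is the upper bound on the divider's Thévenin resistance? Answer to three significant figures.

Loading drop = R_th/(R_th + R_L) ≤ 0.0640, so R_th ≤ R_L · ε/(1−ε) = 66.4 kΩ × 0.0640/0.9360 = 4.54 kΩ.
(Any R1, R2 with R2/(R1+R2) = 0.187 and R1‖R2 ≤ 4.54 kΩ will meet the spec.)

R_th ≤ 4.54 kΩ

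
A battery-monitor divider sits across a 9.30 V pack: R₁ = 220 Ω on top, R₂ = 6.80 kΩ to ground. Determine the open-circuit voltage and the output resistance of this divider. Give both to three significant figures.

V_th = 9.01 V, R_th = 213 Ω

V_th is the open-circuit tap voltage: 9.30 × 6800/(220 + 6800) = 9.01 V.
With the supply zeroed, R₁ and R₂ appear in parallel from the tap: R_th = R₁‖R₂ = (220 × 6800)/7020 = 213 Ω.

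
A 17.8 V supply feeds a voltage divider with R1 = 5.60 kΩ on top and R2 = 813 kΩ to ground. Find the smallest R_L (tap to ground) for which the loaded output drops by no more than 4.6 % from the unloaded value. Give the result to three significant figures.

R_L(min) ≈ 115 kΩ

Output resistance R_th = R1‖R2 = (5.60 × 813)/818.6 = 5.562 kΩ.
The fractional drop is R_th/(R_th + R_L); requiring this ≤ 0.0460 gives R_L ≥ R_th(1/0.0460 − 1) = 5.562 × 20.74 = 115 kΩ.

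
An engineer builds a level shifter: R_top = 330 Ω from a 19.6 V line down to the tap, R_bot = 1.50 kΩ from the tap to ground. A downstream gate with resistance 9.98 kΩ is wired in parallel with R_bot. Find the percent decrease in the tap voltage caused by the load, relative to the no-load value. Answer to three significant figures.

2.64 %

The divider's output (Thévenin) resistance is R_top‖R_bot = 270.5 Ω.
Fractional drop under load = R_th/(R_th + R_L) = 270.5 / (270.5 + 9980) = 0.02639.
So the output falls by 2.64 %.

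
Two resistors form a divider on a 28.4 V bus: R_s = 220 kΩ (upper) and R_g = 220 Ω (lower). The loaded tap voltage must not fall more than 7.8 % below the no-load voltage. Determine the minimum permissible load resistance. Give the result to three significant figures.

R_L(min) ≈ 2.60 kΩ

Output resistance R_th = R_s‖R_g = (220000 × 220)/220200 = 219.8 Ω.
The fractional drop is R_th/(R_th + R_L); requiring this ≤ 0.0780 gives R_L ≥ R_th(1/0.0780 − 1) = 219.8 × 11.82 = 2.60 kΩ.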